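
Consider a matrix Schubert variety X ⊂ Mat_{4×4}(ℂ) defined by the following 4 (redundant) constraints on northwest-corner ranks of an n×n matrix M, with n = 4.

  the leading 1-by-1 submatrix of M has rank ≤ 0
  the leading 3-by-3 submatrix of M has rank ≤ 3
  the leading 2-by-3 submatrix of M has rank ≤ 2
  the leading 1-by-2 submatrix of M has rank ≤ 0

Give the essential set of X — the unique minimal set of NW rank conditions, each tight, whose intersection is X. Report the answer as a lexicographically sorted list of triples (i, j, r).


Rank table r_w(4×4) implied by the 4 constraints:

  0 | 0 | 1 | 1
  1 | 1 | 2 | 2
  1 | 2 | 3 | 3
  1 | 2 | 3 | 4

reading off 1-entries of Δ²R: w = (3, 1, 2, 4).

ℓ(w)=2; the 1 essential cell (i,j,r):

[(1, 2, 0)]


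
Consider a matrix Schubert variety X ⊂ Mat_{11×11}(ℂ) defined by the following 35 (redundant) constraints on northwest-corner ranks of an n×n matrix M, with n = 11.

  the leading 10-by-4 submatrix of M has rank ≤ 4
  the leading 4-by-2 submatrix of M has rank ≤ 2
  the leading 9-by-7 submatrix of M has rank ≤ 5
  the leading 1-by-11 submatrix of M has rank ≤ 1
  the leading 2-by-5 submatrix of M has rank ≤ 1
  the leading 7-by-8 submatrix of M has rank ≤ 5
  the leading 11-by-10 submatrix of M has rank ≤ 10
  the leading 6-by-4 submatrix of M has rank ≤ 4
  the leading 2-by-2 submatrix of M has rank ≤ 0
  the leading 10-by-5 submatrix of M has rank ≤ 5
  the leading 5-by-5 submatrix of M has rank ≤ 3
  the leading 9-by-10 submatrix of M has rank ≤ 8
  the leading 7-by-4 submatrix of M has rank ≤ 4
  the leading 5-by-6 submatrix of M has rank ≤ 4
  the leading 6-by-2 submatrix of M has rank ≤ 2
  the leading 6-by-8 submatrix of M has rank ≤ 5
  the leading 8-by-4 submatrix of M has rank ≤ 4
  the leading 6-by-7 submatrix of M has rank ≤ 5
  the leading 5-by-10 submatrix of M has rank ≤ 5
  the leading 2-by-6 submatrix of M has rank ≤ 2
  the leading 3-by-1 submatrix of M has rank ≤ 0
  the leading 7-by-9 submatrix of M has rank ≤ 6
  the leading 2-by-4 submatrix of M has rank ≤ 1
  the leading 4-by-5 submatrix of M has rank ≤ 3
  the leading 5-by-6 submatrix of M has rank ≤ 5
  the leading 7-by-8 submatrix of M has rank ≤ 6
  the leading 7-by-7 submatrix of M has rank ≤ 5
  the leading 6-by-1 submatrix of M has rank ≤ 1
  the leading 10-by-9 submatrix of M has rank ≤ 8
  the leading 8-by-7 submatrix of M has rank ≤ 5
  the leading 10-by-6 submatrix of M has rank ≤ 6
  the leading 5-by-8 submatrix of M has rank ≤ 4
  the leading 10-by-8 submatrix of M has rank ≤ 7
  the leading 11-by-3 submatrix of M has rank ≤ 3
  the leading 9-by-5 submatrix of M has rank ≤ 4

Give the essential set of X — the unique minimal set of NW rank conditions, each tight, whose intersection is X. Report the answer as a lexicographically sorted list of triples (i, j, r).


Recovering R(i,j) via the rank-extension bound from the 35 conditions:

  0  0  1  1  1  1  1  1  1  1  1
  0  0  1  1  1  2  2  2  2  2  2
  0  1  2  2  2  3  3  3  3  3  3
  1  2  3  3  3  4  4  4  4  4  4
  1  2  3  3  3  4  4  4  5  5  5
  1  2  3  4  4  5  5  5  6  6  6
  1  2  3  4  4  5  5  5  6  7  7
  1  2  3  4  4  5  5  6  7  8  8
  1  2  3  4  4  5  5  6  7  8  9
  1  2  3  4  5  6  6  7  8  9  10
  1  2  3  4  5  6  7  8  9  10  11

giving w = (3, 6, 2, 1, 9, 4, 10, 8, 11, 5, 7) via Δ²R.

|D(w)|=18, |Ess(w)|=8:

[(2, 2, 0), (2, 5, 1), (3, 1, 0), (5, 5, 3), (5, 8, 4), (7, 8, 5), (9, 5, 4), (9, 7, 5)]


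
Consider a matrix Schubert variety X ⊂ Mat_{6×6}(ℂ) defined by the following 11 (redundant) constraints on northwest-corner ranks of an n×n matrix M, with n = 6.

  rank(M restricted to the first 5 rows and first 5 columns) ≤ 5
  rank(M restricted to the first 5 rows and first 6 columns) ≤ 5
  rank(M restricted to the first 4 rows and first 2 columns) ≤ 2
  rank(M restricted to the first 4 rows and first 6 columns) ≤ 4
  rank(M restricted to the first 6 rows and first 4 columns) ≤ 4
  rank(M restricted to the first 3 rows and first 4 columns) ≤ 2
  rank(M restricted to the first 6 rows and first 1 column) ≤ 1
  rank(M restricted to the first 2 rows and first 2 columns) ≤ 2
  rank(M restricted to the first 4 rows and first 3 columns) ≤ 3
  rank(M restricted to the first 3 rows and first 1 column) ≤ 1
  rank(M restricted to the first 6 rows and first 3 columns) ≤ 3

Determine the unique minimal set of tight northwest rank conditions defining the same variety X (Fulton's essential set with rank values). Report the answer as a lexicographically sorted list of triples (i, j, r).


The tightest implied rank at each (i,j), from the 11 conditions:

  1, 1, 1, 1, 1, 1
  1, 2, 2, 2, 2, 2
  1, 2, 2, 2, 3, 3
  1, 2, 3, 3, 4, 4
  1, 2, 3, 4, 5, 5
  1, 2, 3, 4, 5, 6

hence w(1..6) = (1, 2, 5, 3, 4, 6).

1 SE-corner of the 2-cell Rothe diagram gives Ess(w):

[(3, 4, 2)]


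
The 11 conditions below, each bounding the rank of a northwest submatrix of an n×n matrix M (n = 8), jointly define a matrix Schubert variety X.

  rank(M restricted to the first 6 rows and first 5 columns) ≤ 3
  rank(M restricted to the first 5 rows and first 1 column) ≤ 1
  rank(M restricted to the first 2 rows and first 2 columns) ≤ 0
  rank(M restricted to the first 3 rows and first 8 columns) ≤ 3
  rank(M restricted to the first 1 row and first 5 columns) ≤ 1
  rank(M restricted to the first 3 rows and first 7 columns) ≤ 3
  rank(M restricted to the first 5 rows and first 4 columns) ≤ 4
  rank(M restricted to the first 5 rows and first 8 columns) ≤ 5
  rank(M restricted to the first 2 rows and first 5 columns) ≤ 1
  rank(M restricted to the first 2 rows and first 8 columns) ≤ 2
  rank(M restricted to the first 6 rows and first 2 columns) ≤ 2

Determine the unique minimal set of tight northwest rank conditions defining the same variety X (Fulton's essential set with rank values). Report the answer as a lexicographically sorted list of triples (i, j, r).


Propagating the 11 rank bounds to every northwest block:

  i=1: 0  0  1  1  1  1  1  1
  i=2: 0  0  1  1  1  2  2  2
  i=3: 1  1  2  2  2  3  3  3
  i=4: 1  2  3  3  3  4  4  4
  i=5: 1  2  3  3  3  4  5  5
  i=6: 1  2  3  3  3  4  5  6
  i=7: 1  2  3  4  4  5  6  7
  i=8: 1  2  3  4  5  6  7  8

hence w(1..8) = (3, 6, 1, 2, 7, 8, 4, 5).

Rothe diagram D(w) (10 cells), 3 SE-corners (essential conditions):

[(2, 2, 0), (2, 5, 1), (6, 5, 3)]


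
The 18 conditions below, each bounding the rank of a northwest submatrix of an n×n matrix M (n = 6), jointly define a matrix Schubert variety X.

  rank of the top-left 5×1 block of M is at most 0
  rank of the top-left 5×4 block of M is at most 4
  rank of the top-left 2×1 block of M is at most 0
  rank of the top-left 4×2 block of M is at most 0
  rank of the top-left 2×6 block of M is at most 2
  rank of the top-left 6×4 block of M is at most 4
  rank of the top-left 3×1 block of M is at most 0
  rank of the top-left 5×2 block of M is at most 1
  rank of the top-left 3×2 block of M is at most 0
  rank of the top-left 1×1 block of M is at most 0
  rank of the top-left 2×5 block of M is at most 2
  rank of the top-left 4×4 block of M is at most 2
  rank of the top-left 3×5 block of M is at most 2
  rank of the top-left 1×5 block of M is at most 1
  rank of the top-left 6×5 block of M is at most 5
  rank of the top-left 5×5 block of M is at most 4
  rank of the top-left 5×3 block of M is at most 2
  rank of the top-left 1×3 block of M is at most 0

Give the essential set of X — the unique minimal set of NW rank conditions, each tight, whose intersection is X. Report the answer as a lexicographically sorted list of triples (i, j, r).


Propagating the 18 rank bounds to every northwest block:

  i=1: 0  0  0  1  1  1
  i=2: 0  0  1  2  2  2
  i=3: 0  0  1  2  2  3
  i=4: 0  0  1  2  3  4
  i=5: 0  1  2  3  4  5
  i=6: 1  2  3  4  5  6

so w = (4, 3, 6, 5, 2, 1).

4 SE-corners of the 11-cell Rothe diagram give Ess(w):

[(1, 3, 0), (3, 5, 2), (4, 2, 0), (5, 1, 0)]


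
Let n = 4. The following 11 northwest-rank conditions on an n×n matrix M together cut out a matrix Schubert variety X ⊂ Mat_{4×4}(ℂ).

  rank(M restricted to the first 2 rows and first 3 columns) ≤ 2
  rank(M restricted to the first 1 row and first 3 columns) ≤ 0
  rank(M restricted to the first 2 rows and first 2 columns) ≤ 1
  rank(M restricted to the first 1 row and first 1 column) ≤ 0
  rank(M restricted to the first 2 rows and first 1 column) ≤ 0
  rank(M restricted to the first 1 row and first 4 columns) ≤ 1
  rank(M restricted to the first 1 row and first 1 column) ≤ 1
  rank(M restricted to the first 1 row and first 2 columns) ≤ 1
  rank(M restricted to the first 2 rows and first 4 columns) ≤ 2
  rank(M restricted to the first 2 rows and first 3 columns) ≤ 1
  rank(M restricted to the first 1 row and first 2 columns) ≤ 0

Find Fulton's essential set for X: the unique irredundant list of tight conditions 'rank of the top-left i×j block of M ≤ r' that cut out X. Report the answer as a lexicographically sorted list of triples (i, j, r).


Rank table r_w(4×4) implied by the 11 constraints:

  row 1: 0 0 0 1
  row 2: 0 1 1 2
  row 3: 1 2 2 3
  row 4: 1 2 3 4

so w = (4, 2, 1, 3).

Rothe diagram D(w) (4 cells), 2 SE-corners (essential conditions):

[(1, 3, 0), (2, 1, 0)]


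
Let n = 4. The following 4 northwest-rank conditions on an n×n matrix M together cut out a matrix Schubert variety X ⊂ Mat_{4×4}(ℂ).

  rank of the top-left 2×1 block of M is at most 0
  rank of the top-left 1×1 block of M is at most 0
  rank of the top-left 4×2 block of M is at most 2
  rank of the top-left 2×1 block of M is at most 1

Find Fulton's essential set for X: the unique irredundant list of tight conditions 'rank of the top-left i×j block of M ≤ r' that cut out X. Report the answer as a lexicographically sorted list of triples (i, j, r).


Propagating the 4 rank bounds to every northwest block:

  row 1: 0 1 1 1
  row 2: 0 1 2 2
  row 3: 1 2 3 3
  row 4: 1 2 3 4

so w = (2, 3, 1, 4).

|D(w)|=2, |Ess(w)|=1:

[(2, 1, 0)]


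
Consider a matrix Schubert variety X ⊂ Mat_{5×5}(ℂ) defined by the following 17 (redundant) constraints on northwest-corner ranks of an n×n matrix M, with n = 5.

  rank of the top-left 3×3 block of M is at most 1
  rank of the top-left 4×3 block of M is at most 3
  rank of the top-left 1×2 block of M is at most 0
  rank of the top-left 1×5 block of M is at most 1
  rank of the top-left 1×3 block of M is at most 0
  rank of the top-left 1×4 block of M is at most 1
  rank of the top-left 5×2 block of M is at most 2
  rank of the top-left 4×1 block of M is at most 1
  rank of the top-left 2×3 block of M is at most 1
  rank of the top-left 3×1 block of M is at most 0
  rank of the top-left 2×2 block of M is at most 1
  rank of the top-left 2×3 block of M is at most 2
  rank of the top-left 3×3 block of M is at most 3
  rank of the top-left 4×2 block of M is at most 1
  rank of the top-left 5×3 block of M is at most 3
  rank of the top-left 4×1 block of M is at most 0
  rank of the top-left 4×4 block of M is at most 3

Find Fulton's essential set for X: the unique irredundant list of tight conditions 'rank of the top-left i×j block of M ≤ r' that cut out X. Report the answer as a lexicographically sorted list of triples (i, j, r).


Reconstructing r_w from the 17 given conditions:

  0  0  0  1  1
  0  1  1  2  2
  0  1  1  2  3
  0  1  2  3  4
  1  2  3  4  5

hence w(1..5) = (4, 2, 5, 3, 1).

|D(w)|=7, |Ess(w)|=3:

[(1, 3, 0), (3, 3, 1), (4, 1, 0)]


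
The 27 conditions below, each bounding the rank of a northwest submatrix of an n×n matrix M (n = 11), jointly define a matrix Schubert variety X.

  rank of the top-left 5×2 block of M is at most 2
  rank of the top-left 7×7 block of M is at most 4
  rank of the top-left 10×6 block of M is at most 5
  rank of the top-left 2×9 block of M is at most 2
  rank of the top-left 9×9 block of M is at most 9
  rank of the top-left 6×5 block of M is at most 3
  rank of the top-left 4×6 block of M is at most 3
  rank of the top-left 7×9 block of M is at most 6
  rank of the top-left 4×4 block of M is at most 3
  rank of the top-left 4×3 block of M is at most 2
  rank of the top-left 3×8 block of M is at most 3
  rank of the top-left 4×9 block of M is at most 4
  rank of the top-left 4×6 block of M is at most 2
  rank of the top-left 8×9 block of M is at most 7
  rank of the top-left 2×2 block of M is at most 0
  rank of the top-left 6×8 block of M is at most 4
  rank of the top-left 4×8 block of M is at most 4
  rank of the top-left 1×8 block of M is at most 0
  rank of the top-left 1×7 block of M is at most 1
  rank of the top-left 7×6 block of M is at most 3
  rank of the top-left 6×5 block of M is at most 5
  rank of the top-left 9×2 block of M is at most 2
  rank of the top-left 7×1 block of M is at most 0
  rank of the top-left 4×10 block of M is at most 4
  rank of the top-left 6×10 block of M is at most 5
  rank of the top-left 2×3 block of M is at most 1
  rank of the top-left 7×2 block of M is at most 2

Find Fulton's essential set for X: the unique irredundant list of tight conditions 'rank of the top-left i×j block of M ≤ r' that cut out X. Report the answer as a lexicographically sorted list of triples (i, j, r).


Rank table r_w(11×11) implied by the 27 constraints:

  R[1]: 0 | 0 | 0 | 0 | 0 | 0 | 0 | 0 | 1 | 1 | 1
  R[2]: 0 | 0 | 1 | 1 | 1 | 1 | 1 | 1 | 2 | 2 | 2
  R[3]: 0 | 1 | 2 | 2 | 2 | 2 | 2 | 2 | 3 | 3 | 3
  R[4]: 0 | 1 | 2 | 2 | 2 | 2 | 3 | 3 | 4 | 4 | 4
  R[5]: 0 | 1 | 2 | 3 | 3 | 3 | 4 | 4 | 5 | 5 | 5
  R[6]: 0 | 1 | 2 | 3 | 3 | 3 | 4 | 4 | 5 | 5 | 6
  R[7]: 0 | 1 | 2 | 3 | 3 | 3 | 4 | 5 | 6 | 6 | 7
  R[8]: 1 | 2 | 3 | 4 | 4 | 4 | 5 | 6 | 7 | 7 | 8
  R[9]: 1 | 2 | 3 | 4 | 5 | 5 | 6 | 7 | 8 | 8 | 9
  R[10]: 1 | 2 | 3 | 4 | 5 | 5 | 6 | 7 | 8 | 9 | 10
  R[11]: 1 | 2 | 3 | 4 | 5 | 6 | 7 | 8 | 9 | 10 | 11

giving w = (9, 3, 2, 7, 4, 11, 8, 1, 5, 10, 6) via Δ²R.

ℓ(w)=25; the 8 essential cells (i,j,r):

[(1, 8, 0), (2, 2, 0), (4, 6, 2), (6, 8, 4), (6, 10, 5), (7, 1, 0), (7, 6, 3), (10, 6, 5)]


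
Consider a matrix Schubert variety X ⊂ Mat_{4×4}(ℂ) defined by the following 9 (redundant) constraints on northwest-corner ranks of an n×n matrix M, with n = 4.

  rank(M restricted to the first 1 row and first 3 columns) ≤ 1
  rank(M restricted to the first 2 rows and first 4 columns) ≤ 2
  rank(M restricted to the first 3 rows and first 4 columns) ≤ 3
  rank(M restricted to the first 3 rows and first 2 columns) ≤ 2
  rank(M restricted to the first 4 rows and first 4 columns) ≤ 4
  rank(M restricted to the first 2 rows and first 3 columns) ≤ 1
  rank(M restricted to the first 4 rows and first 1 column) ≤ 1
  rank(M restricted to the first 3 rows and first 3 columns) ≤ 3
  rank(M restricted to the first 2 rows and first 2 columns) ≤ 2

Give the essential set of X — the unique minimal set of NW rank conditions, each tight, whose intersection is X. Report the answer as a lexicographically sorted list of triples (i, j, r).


Rank table r_w(4×4) implied by the 9 constraints:

  R[1]: 1 1 1 1
  R[2]: 1 1 1 2
  R[3]: 1 2 2 3
  R[4]: 1 2 3 4

giving w = (1, 4, 2, 3) via Δ²R.

D(w) has 2 cells with 1 SE-corner; essential set:

[(2, 3, 1)]


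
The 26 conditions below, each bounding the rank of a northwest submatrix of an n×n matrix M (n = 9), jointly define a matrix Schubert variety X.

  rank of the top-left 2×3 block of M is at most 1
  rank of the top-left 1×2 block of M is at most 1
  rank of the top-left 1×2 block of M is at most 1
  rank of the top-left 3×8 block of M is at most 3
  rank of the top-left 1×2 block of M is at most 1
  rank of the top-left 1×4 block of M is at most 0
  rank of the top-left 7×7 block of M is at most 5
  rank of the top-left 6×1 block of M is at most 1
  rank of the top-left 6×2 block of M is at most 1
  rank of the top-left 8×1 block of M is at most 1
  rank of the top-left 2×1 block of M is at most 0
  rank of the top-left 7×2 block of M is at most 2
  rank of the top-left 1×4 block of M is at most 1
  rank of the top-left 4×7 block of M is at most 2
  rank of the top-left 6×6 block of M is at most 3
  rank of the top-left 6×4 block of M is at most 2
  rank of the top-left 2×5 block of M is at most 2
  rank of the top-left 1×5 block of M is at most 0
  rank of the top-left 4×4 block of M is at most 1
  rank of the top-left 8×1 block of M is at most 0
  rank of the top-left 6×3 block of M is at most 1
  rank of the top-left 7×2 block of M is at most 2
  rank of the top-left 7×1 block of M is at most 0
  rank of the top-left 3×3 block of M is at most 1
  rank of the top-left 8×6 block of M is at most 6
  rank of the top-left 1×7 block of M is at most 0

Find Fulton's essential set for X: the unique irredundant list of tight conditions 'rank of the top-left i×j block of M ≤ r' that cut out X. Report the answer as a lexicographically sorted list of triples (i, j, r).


The tightest implied rank at each (i,j), from the 26 conditions:

  i=1: 0 0 0 0 0 0 0 1 1
  i=2: 0 1 1 1 1 1 1 2 2
  i=3: 0 1 1 1 2 2 2 3 3
  i=4: 0 1 1 1 2 2 2 3 4
  i=5: 0 1 1 2 3 3 3 4 5
  i=6: 0 1 1 2 3 3 4 5 6
  i=7: 0 1 2 3 4 4 5 6 7
  i=8: 0 1 2 3 4 5 6 7 8
  i=9: 1 2 3 4 5 6 7 8 9

the unique w with this rank table is (8, 2, 5, 9, 4, 7, 3, 6, 1).

6 SE-corners of the 23-cell Rothe diagram give Ess(w):

[(1, 7, 0), (4, 4, 1), (4, 7, 2), (6, 3, 1), (6, 6, 3), (8, 1, 0)]


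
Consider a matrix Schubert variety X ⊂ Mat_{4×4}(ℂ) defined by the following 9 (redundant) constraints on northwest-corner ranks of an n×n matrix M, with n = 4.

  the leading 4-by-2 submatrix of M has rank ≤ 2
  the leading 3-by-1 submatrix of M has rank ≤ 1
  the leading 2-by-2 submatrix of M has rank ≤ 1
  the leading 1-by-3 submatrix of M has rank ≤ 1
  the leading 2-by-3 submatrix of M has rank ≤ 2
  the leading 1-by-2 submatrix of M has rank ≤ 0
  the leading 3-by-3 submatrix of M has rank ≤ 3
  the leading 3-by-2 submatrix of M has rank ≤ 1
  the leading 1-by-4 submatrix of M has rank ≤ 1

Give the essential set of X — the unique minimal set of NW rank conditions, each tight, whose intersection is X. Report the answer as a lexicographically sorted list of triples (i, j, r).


Recovering R(i,j) via the rank-extension bound from the 9 conditions:

  0 0 1 1
  1 1 2 2
  1 1 2 3
  1 2 3 4

giving w = (3, 1, 4, 2) via Δ²R.

Fulton essential set (2 of the 3 Rothe cells):

[(1, 2, 0), (3, 2, 1)]


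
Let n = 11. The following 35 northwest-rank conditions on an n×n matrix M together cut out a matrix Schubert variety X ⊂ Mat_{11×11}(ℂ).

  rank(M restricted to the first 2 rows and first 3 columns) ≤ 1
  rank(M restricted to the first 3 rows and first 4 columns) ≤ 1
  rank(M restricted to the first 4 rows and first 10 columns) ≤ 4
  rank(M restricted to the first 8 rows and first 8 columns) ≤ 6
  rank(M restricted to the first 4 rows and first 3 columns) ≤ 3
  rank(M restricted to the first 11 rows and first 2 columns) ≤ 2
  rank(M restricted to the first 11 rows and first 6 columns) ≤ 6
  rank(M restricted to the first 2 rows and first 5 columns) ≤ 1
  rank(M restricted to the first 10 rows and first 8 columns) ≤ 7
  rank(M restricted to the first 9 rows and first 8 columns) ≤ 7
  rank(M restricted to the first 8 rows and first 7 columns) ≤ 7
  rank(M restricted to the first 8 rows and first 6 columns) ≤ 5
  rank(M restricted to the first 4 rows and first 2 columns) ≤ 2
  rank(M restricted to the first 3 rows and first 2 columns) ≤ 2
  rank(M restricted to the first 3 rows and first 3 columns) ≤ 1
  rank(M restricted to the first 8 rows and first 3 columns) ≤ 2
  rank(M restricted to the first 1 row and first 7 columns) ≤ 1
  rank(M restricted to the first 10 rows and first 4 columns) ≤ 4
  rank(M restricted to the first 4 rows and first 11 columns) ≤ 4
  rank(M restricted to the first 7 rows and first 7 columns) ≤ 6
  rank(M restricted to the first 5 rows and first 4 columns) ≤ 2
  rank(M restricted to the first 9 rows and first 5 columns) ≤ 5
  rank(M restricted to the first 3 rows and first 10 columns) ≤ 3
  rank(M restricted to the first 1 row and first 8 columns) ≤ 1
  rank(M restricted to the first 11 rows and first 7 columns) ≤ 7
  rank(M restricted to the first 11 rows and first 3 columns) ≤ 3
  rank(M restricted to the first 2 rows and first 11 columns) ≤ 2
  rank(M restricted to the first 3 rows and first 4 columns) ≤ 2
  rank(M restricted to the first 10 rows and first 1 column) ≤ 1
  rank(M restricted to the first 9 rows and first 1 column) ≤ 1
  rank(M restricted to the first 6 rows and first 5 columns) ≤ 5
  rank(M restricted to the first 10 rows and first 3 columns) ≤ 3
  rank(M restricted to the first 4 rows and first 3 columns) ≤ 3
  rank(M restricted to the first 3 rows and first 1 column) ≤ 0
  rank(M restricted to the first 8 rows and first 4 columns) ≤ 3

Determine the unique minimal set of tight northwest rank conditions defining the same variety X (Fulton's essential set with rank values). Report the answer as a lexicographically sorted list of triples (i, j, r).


The tightest implied rank at each (i,j), from the 35 conditions:

  i=1: 0 1 1 1 1 1 1 1 1 1 1
  i=2: 0 1 1 1 1 2 2 2 2 2 2
  i=3: 0 1 1 1 2 3 3 3 3 3 3
  i=4: 1 2 2 2 3 4 4 4 4 4 4
  i=5: 1 2 2 2 3 4 5 5 5 5 5
  i=6: 1 2 2 3 4 5 6 6 6 6 6
  i=7: 1 2 2 3 4 5 6 6 7 7 7
  i=8: 1 2 2 3 4 5 6 6 7 8 8
  i=9: 1 2 3 4 5 6 7 7 8 9 9
  i=10: 1 2 3 4 5 6 7 7 8 9 10
  i=11: 1 2 3 4 5 6 7 8 9 10 11

so w = (2, 6, 5, 1, 7, 4, 9, 10, 3, 11, 8).

D(w) has 16 cells with 7 SE-corners; essential set:

[(2, 5, 1), (3, 1, 0), (3, 4, 1), (5, 4, 2), (8, 3, 2), (8, 8, 6), (10, 8, 7)]


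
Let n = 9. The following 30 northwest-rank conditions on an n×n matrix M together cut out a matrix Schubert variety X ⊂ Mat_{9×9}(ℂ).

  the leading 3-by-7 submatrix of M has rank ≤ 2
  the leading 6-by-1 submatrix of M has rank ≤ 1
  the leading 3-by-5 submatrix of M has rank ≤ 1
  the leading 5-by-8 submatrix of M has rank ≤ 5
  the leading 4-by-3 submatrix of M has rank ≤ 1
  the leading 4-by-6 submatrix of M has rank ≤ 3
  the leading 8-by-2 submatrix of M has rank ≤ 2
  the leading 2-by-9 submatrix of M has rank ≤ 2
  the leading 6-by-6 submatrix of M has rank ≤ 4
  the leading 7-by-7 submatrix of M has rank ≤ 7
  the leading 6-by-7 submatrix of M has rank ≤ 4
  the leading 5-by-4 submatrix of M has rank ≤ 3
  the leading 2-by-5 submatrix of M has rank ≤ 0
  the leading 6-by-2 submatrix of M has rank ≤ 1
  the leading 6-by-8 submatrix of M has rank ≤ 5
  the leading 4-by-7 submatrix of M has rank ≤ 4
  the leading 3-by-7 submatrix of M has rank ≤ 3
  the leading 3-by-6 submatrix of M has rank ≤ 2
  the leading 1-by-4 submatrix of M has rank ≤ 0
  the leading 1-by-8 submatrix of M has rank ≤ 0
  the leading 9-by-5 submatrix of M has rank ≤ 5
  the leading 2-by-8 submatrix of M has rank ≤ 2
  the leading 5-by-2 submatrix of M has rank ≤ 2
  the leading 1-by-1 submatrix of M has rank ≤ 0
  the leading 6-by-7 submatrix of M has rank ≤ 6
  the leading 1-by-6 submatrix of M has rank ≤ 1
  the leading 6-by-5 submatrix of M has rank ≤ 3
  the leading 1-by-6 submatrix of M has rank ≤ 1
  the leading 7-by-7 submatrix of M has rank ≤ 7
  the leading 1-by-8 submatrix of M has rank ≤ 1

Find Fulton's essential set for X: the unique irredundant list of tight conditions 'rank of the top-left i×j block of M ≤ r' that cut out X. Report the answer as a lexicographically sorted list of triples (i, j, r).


Rank table r_w(9×9) implied by the 30 constraints:

  0, 0, 0, 0, 0, 0, 0, 0, 1
  0, 0, 0, 0, 0, 1, 1, 1, 2
  1, 1, 1, 1, 1, 2, 2, 2, 3
  1, 1, 1, 2, 2, 3, 3, 3, 4
  1, 1, 2, 3, 3, 4, 4, 4, 5
  1, 1, 2, 3, 3, 4, 4, 5, 6
  1, 2, 3, 4, 4, 5, 5, 6, 7
  1, 2, 3, 4, 5, 6, 6, 7, 8
  1, 2, 3, 4, 5, 6, 7, 8, 9

hence w(1..9) = (9, 6, 1, 4, 3, 8, 2, 5, 7).

ℓ(w)=19; the 6 essential cells (i,j,r):

[(1, 8, 0), (2, 5, 0), (4, 3, 1), (6, 2, 1), (6, 5, 3), (6, 7, 4)]


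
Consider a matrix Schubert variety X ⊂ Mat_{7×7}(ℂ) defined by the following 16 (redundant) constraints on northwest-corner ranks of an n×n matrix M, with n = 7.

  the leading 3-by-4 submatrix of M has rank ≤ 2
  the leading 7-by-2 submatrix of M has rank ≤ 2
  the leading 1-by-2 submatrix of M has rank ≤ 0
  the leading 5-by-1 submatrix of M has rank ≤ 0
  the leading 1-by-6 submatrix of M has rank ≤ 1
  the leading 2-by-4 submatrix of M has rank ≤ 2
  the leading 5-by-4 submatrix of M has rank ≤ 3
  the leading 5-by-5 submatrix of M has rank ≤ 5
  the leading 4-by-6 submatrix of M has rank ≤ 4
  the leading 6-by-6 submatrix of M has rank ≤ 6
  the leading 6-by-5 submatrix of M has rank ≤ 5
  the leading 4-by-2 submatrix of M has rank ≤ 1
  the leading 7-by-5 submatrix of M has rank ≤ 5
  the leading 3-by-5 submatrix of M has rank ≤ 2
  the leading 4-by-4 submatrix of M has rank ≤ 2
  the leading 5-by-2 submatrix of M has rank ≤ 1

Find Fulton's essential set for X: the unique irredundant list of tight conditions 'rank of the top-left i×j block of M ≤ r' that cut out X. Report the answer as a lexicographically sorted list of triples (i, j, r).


Reconstructing r_w from the 16 given conditions:

  row 1: 0 | 0 | 1 | 1 | 1 | 1 | 1
  row 2: 0 | 1 | 2 | 2 | 2 | 2 | 2
  row 3: 0 | 1 | 2 | 2 | 2 | 3 | 3
  row 4: 0 | 1 | 2 | 2 | 3 | 4 | 4
  row 5: 0 | 1 | 2 | 3 | 4 | 5 | 5
  row 6: 1 | 2 | 3 | 4 | 5 | 6 | 6
  row 7: 1 | 2 | 3 | 4 | 5 | 6 | 7

the unique w with this rank table is (3, 2, 6, 5, 4, 1, 7).

Rothe diagram D(w) (9 cells), 4 SE-corners (essential conditions):

[(1, 2, 0), (3, 5, 2), (4, 4, 2), (5, 1, 0)]


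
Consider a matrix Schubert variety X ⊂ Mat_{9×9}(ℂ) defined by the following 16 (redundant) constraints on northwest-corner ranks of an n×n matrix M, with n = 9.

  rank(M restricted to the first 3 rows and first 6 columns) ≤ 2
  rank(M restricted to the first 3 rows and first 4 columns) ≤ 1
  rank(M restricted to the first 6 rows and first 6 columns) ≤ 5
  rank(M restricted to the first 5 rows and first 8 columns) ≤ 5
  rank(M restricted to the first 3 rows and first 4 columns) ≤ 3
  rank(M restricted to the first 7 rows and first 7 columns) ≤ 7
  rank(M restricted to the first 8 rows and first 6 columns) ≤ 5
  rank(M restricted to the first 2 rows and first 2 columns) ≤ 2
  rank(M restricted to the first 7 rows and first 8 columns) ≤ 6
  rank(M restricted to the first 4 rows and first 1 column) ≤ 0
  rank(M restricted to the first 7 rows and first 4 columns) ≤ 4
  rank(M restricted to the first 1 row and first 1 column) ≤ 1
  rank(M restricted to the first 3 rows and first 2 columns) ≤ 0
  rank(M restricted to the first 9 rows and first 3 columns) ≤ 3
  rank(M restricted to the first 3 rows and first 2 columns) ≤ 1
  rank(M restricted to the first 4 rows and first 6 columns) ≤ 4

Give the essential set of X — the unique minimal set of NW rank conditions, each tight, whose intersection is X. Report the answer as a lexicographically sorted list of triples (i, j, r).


The tightest implied rank at each (i,j), from the 16 conditions:

  row 1: 0  0  1  1  1  1  1  1  1
  row 2: 0  0  1  1  2  2  2  2  2
  row 3: 0  0  1  1  2  2  3  3  3
  row 4: 0  1  2  2  3  3  4  4  4
  row 5: 1  2  3  3  4  4  5  5  5
  row 6: 1  2  3  4  5  5  6  6  6
  row 7: 1  2  3  4  5  5  6  6  7
  row 8: 1  2  3  4  5  5  6  7  8
  row 9: 1  2  3  4  5  6  7  8  9

second differences of R give the permutation w = (3, 5, 7, 2, 1, 4, 9, 8, 6).

Rothe diagram D(w) (13 cells), 6 SE-corners (essential conditions):

[(3, 2, 0), (3, 4, 1), (3, 6, 2), (4, 1, 0), (7, 8, 6), (8, 6, 5)]


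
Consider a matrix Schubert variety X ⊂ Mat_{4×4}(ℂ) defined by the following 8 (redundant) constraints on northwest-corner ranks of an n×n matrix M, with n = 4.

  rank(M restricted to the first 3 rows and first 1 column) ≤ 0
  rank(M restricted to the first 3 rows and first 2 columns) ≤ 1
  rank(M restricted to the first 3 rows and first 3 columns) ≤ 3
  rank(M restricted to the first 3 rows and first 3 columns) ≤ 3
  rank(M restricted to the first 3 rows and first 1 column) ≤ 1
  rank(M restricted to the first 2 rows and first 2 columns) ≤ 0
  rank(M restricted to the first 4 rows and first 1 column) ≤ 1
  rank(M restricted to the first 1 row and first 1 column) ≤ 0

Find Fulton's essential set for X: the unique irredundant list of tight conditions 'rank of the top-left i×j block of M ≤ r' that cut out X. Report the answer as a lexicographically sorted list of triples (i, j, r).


Reconstructing r_w from the 8 given conditions:

  row 1: 0, 0, 1, 1
  row 2: 0, 0, 1, 2
  row 3: 0, 1, 2, 3
  row 4: 1, 2, 3, 4

giving w = (3, 4, 2, 1) via Δ²R.

2 SE-corners of the 5-cell Rothe diagram give Ess(w):

[(2, 2, 0), (3, 1, 0)]


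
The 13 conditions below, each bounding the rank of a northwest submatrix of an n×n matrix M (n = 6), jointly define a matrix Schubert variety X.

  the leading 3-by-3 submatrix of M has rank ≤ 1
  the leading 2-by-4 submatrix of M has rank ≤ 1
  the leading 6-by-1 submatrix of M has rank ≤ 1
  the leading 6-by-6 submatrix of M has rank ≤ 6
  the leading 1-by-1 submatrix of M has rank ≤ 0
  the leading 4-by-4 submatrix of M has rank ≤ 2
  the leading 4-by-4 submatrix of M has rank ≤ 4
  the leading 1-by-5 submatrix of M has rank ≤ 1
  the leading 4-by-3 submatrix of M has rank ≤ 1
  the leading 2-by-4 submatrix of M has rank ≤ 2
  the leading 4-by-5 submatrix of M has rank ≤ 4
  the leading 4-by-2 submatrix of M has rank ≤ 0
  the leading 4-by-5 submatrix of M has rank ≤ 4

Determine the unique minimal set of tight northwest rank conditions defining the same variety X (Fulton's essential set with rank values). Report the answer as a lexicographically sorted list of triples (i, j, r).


Recovering R(i,j) via the rank-extension bound from the 13 conditions:

  row 1: 0 | 0 | 1 | 1 | 1 | 1
  row 2: 0 | 0 | 1 | 1 | 2 | 2
  row 3: 0 | 0 | 1 | 2 | 3 | 3
  row 4: 0 | 0 | 1 | 2 | 3 | 4
  row 5: 1 | 1 | 2 | 3 | 4 | 5
  row 6: 1 | 2 | 3 | 4 | 5 | 6

hence w(1..6) = (3, 5, 4, 6, 1, 2).

D(w) has 9 cells with 2 SE-corners; essential set:

[(2, 4, 1), (4, 2, 0)]


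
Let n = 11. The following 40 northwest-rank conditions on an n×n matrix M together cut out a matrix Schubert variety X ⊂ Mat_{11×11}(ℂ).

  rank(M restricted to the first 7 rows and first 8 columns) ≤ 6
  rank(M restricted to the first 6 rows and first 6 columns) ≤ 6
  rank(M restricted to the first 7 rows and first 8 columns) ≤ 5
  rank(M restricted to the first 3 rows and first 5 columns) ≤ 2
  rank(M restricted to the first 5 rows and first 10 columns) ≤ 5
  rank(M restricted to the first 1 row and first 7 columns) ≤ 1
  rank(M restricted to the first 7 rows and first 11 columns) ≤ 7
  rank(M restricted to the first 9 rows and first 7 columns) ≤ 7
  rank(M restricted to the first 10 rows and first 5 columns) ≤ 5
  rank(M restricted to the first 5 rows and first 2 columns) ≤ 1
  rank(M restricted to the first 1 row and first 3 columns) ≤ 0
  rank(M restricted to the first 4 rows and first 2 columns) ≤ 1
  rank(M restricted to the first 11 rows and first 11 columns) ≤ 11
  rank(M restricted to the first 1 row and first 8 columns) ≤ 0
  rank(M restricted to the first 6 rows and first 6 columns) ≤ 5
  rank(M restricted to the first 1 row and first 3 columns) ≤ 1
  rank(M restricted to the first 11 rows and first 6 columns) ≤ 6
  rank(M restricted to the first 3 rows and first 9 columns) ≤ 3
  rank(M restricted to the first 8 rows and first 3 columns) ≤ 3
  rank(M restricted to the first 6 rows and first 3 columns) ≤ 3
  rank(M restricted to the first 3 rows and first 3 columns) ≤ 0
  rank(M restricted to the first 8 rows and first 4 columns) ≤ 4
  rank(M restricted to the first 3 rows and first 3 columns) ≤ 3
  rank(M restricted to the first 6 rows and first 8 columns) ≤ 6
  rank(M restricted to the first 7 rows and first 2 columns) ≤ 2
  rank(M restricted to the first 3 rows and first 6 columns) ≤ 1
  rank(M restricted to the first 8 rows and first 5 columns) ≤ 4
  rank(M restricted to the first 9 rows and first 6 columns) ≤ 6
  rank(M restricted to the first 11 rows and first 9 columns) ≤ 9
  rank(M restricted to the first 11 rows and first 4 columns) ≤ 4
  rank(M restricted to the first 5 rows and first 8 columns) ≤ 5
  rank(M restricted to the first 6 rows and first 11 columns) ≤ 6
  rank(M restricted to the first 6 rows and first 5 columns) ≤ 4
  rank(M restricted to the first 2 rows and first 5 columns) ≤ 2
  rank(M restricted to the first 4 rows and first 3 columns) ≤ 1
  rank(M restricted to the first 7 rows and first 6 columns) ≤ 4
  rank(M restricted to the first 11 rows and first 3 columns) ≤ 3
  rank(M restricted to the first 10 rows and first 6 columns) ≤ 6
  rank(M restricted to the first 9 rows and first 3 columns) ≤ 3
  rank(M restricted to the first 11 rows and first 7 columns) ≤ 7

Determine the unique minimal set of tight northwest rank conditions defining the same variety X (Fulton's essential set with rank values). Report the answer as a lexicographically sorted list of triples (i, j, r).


The tightest implied rank at each (i,j), from the 40 conditions:

  row 1: 0  0  0  0  0  0  0  0  1  1  1
  row 2: 0  0  0  1  1  1  1  1  2  2  2
  row 3: 0  0  0  1  1  1  2  2  3  3  3
  row 4: 1  1  1  2  2  2  3  3  4  4  4
  row 5: 1  1  2  3  3  3  4  4  5  5  5
  row 6: 1  2  3  4  4  4  5  5  6  6  6
  row 7: 1  2  3  4  4  4  5  5  6  7  7
  row 8: 1  2  3  4  4  5  6  6  7  8  8
  row 9: 1  2  3  4  5  6  7  7  8  9  9
  row 10: 1  2  3  4  5  6  7  8  9  10  10
  row 11: 1  2  3  4  5  6  7  8  9  10  11

reading off 1-entries of Δ²R: w = (9, 4, 7, 1, 3, 2, 10, 6, 5, 8, 11).

ℓ(w)=21; the 7 essential cells (i,j,r):

[(1, 8, 0), (3, 3, 0), (3, 6, 1), (5, 2, 1), (7, 6, 4), (7, 8, 5), (8, 5, 4)]


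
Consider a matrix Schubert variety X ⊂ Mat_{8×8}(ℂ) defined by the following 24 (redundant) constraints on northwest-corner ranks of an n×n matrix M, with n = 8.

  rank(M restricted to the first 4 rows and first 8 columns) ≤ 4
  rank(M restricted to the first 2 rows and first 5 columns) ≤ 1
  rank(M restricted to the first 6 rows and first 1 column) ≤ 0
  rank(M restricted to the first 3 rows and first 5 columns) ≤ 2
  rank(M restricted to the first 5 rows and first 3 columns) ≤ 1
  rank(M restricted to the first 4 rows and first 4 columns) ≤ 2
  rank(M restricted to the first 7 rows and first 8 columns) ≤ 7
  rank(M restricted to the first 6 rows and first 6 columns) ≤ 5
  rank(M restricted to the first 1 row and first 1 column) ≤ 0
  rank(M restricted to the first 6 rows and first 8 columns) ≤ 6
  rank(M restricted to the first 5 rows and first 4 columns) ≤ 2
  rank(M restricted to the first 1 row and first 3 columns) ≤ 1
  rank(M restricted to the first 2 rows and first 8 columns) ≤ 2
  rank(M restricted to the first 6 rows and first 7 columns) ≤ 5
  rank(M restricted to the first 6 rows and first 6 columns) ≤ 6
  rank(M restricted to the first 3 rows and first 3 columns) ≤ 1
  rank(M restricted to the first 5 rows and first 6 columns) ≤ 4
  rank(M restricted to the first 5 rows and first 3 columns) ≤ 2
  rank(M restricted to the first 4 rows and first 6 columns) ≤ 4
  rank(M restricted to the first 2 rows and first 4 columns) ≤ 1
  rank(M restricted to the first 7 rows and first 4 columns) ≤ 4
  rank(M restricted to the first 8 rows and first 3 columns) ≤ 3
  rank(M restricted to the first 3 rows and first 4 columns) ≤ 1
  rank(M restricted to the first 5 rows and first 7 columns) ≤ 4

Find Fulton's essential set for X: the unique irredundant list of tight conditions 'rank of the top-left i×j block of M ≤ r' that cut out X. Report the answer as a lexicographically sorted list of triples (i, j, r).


Computing R[i][j] = min implied NW-rank bound (n=8, 24 conditions):

  0, 1, 1, 1, 1, 1, 1, 1
  0, 1, 1, 1, 1, 2, 2, 2
  0, 1, 1, 1, 2, 3, 3, 3
  0, 1, 1, 2, 3, 4, 4, 4
  0, 1, 1, 2, 3, 4, 4, 5
  0, 1, 2, 3, 4, 5, 5, 6
  1, 2, 3, 4, 5, 6, 6, 7
  1, 2, 3, 4, 5, 6, 7, 8

second differences of R give the permutation w = (2, 6, 5, 4, 8, 3, 1, 7).

D(w) has 14 cells with 5 SE-corners; essential set:

[(2, 5, 1), (3, 4, 1), (5, 3, 1), (5, 7, 4), (6, 1, 0)]


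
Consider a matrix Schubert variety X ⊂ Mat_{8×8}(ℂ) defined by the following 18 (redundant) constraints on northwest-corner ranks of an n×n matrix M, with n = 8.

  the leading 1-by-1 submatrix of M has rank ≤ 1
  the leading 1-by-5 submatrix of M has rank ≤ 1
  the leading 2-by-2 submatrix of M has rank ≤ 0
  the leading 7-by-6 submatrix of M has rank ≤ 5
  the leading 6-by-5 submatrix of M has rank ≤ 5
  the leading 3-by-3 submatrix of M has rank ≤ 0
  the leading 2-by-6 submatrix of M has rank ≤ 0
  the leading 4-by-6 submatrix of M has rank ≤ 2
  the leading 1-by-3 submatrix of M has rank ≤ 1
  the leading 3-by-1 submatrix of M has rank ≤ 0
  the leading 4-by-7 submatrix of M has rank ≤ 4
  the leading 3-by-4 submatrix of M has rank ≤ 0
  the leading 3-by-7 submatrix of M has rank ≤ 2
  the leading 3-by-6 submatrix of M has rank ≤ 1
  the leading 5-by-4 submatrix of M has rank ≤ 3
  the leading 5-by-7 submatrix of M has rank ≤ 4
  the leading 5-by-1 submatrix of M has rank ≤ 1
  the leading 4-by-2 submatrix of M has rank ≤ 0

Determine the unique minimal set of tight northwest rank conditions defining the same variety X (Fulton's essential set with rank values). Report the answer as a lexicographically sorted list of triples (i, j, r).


Computing R[i][j] = min implied NW-rank bound (n=8, 18 conditions):

  0 0 0 0 0 0 1 1
  0 0 0 0 0 0 1 2
  0 0 0 0 1 1 2 3
  0 0 1 1 2 2 3 4
  1 1 2 2 3 3 4 5
  1 2 3 3 4 4 5 6
  1 2 3 4 5 5 6 7
  1 2 3 4 5 6 7 8

reading off 1-entries of Δ²R: w = (7, 8, 5, 3, 1, 2, 4, 6).

Rothe diagram D(w) (18 cells), 3 SE-corners (essential conditions):

[(2, 6, 0), (3, 4, 0), (4, 2, 0)]


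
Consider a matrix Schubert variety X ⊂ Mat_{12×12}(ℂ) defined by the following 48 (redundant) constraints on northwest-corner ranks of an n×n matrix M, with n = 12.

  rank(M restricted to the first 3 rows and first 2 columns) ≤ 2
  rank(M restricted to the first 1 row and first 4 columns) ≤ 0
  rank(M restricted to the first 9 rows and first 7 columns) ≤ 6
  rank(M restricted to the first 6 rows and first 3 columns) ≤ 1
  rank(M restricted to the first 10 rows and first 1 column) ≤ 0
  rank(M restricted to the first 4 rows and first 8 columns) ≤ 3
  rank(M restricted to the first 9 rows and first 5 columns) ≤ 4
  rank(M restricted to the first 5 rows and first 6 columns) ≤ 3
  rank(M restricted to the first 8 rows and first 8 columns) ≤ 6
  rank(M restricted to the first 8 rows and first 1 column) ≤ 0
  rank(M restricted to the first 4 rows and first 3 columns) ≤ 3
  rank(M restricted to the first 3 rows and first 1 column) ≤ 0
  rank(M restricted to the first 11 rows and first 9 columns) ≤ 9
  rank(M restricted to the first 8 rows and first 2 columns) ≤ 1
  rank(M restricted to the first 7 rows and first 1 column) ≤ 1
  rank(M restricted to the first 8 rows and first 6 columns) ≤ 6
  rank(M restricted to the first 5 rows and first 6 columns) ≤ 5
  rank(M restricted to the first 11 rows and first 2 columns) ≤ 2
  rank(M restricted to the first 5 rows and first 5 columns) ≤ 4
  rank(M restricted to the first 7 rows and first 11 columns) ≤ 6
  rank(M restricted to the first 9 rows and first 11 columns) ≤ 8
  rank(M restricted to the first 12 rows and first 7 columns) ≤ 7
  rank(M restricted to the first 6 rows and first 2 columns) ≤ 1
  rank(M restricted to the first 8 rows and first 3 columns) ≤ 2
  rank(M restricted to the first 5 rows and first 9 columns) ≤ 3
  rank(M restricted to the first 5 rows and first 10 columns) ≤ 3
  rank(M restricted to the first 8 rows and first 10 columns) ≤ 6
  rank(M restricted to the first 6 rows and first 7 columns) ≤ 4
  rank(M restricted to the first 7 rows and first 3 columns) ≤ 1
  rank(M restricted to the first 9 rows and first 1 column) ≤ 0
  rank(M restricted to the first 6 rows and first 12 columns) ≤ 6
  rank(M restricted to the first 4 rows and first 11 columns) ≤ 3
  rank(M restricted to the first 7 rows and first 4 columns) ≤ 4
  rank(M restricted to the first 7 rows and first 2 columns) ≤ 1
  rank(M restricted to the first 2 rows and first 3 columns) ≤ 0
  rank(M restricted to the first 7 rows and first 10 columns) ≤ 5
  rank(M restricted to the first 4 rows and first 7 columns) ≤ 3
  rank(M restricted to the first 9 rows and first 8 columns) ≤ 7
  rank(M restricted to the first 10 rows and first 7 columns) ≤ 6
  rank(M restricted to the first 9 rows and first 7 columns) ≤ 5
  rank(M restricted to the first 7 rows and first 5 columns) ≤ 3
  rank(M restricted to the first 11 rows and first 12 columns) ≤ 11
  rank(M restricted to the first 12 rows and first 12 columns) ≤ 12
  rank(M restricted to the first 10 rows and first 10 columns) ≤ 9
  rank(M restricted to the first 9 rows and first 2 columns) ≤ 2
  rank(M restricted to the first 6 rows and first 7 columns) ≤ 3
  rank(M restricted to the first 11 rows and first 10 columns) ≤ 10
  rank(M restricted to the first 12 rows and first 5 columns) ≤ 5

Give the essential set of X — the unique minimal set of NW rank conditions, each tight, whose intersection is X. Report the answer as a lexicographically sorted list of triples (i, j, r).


Reconstructing r_w from the 48 given conditions:

  R[1]: 0 0 0 0 1 1 1 1 1 1 1 1
  R[2]: 0 0 0 1 2 2 2 2 2 2 2 2
  R[3]: 0 1 1 2 3 3 3 3 3 3 3 3
  R[4]: 0 1 1 2 3 3 3 3 3 3 3 4
  R[5]: 0 1 1 2 3 3 3 3 3 3 4 5
  R[6]: 0 1 1 2 3 3 3 4 4 4 5 6
  R[7]: 0 1 1 2 3 4 4 5 5 5 6 7
  R[8]: 0 1 2 3 4 5 5 6 6 6 7 8
  R[9]: 0 1 2 3 4 5 5 6 7 7 8 9
  R[10]: 0 1 2 3 4 5 6 7 8 8 9 10
  R[11]: 1 2 3 4 5 6 7 8 9 9 10 11
  R[12]: 1 2 3 4 5 6 7 8 9 10 11 12

hence w(1..12) = (5, 4, 2, 12, 11, 8, 6, 3, 9, 7, 1, 10).

8 SE-corners of the 33-cell Rothe diagram give Ess(w):

[(1, 4, 0), (2, 3, 0), (4, 11, 3), (5, 10, 3), (6, 7, 3), (7, 3, 1), (9, 7, 5), (10, 1, 0)]
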